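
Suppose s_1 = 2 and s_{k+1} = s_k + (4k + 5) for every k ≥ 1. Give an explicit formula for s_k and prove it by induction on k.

Claim: s_k = 2k^2 + 3k − 3.

Base case: s_1 = 2, and 2·1^2 + 3·1 − 3 = 2.
Assume s_j = 2j^2 + 3j − 3.
Then s_{j+1} = s_j + (4j + 5) = (2j^2 + 3j − 3) + (4j + 5) = 2j^2 + 7j + 2,
and 2·(j+1)^2 + 3·(j+1) − 3 = 2j^2 + 7j + 2.
This completes the inductive step, so s_k = 2k^2 + 3k − 3 for all k ≥ 1.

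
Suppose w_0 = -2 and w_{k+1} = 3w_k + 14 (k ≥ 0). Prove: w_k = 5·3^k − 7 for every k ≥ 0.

Base case: w_0 = -2, and 5·3^0 − 7 = 5 − 7 = -2.
Assume w_m = 5·3^m − 7 for some m ≥ 0.
Then w_{m+1} = 3w_m + 14 = 3·(5·3^m − 7) + 14 = 15·3^m − 21 + 14 = 5·3^{m+1} − 7.
So the formula holds for m+1, and by induction w_k = 5·3^k − 7 for all k ≥ 0.

w_k = 5·3^k − 7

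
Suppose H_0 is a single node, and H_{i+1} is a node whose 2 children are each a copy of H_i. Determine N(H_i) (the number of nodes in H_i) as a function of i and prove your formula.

Claim: N(H_i) = 2^{i+1} − 1.

Base case: N(H_0) = 1, and 2^{0+1} − 1 = 1.
Assume N(H_r) = 2^{r+1} − 1.
Then N(H_{r+1}) = 1 + 2N(H_r) = 1 + 2(2^{r+1} − 1) = 2^{r+2} − 2 + 1 = 2^{r+2} − 1.
By induction, N(H_i) = 2^{i+1} − 1 for all i ≥ 0.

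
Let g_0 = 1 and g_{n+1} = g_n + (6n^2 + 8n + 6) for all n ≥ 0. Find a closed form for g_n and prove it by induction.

Claim: g_n = 2n^3 + n^2 + 3n + 1.

Base case: g_0 = 1, and 2·0^3 + 0^2 + 3·0 + 1 = 1.
Assume g_m = 2m^3 + m^2 + 3m + 1.
Then g_{m+1} = g_m + (6m^2 + 8m + 6) = (2m^3 + m^2 + 3m + 1) + (6m^2 + 8m + 6) = 2m^3 + 7m^2 + 11m + 7,
and 2·(m+1)^3 + (m+1)^2 + 3·(m+1) + 1 = 2m^3 + 7m^2 + 11m + 7.
This completes the inductive step, so g_n = 2n^3 + n^2 + 3n + 1 for all n ≥ 0.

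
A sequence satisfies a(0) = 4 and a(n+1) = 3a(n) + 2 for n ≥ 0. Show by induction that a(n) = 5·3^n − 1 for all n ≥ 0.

Base case: a(0) = 4, and 5·3^0 − 1 = 5 − 1 = 4.
Assume a(k) = 5·3^k − 1 for some k ≥ 0.
Then a(k+1) = 3a(k) + 2 = 3·(5·3^k − 1) + 2 = 15·3^k − 3 + 2 = 5·3^{k+1} − 1.
Hence a(n) = 5·3^n − 1 for every n ≥ 0, by induction.

a(n) = 5·3^n − 1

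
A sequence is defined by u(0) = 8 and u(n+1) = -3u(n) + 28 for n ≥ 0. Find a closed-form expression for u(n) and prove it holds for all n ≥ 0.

Claim: u(n) = (-3)^n + 7.

Base case: u(0) = 8, and (-3)^0 + 7 = 1 + 7 = 8.
Assume u(m) = (-3)^m + 7 for some m ≥ 0.
Then u(m+1) = -3u(m) + 28 = -3·((-3)^m + 7) + 28 = -3·(-3)^m − 21 + 28 = (-3)^{m+1} + 7.
So the formula holds for m+1, and by induction u(n) = (-3)^n + 7 for all n ≥ 0.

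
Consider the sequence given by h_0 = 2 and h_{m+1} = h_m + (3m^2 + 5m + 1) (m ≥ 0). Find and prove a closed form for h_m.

Claim: h_m = m^3 + m^2 − m + 2.

Base case: h_0 = 2, and 0^3 + 0^2 − 0 + 2 = 2.
Assume h_j = j^3 + j^2 − j + 2.
Then h_{j+1} = h_j + (3j^2 + 5j + 1) = (j^3 + j^2 − j + 2) + (3j^2 + 5j + 1) = j^3 + 4j^2 + 4j + 3,
and (j+1)^3 + (j+1)^2 − (j+1) + 2 = j^3 + 4j^2 + 4j + 3.
Hence h_m = m^3 + m^2 − m + 2 for every m ≥ 0, by induction.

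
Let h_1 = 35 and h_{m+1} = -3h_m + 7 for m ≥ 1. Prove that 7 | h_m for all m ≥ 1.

Base case: h_1 = 35 = 7·5, so 7 | h_1.
Assume 7 | h_k, so h_k = 7t for some integer t.
Then h_{k+1} = -3h_k + 7 = -3·(7t) + 7 = 7(-3t + 1), so 7 | h_{k+1}.
So the property holds for k+1, and by induction 7 | h_m for all m ≥ 1.

7 | h_m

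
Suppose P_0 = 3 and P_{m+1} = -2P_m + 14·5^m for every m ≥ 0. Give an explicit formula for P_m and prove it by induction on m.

Claim: P_m = (-2)^m + 2·5^m.

Base case: P_0 = 3, and (-2)^0 + 2·5^0 = 1 + 2 = 3.
Assume P_r = (-2)^r + 2·5^r for some r ≥ 0.
Then P_{r+1} = -2P_r + 14·5^r = -2·((-2)^r + 2·5^r) + 14·5^r = (-2)^{r+1} − 4·5^r + 14·5^r = (-2)^{r+1} + 10·5^r = (-2)^{r+1} + 2·5^{r+1}.
By induction, P_m = (-2)^m + 2·5^m for all m ≥ 0.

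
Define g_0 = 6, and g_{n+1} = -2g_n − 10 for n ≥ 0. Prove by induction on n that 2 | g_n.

Base case: g_0 = 6 = 2·3, so 2 | g_0.
Assume 2 | g_k, so g_k = 2t for some integer t.
Then g_{k+1} = -2g_k − 10 = -2·(2t) − 10 = 2(-2t − 5), so 2 | g_{k+1}.
By induction, 2 | g_n for all n ≥ 0.

2 | g_n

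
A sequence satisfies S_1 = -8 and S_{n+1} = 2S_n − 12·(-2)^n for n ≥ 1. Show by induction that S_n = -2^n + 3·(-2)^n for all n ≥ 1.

Base case: S_1 = -8, and -2^1 + 3·(-2)^1 = -2 − 6 = -8.
Assume S_r = -2^r + 3·(-2)^r for some r ≥ 1.
Then S_{r+1} = 2S_r − 12·(-2)^r = 2·(-2^r + 3·(-2)^r) − 12·(-2)^r = -2^{r+1} + 6·(-2)^r − 12·(-2)^r = -2^{r+1} − 6·(-2)^r = -2^{r+1} + 3·(-2)^{r+1}.
So the formula holds for r+1, and by induction S_n = -2^n + 3·(-2)^n for all n ≥ 1.

S_n = -2^n + 3·(-2)^n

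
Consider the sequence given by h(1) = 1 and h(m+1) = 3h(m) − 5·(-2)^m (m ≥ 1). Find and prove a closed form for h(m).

Claim: h(m) = 3^m + (-2)^m.

Base case: h(1) = 1, and 3^1 + (-2)^1 = 3 − 2 = 1.
Assume h(r) = 3^r + (-2)^r for some r ≥ 1.
Then h(r+1) = 3h(r) − 5·(-2)^r = 3·(3^r + (-2)^r) − 5·(-2)^r = 3^{r+1} + 3·(-2)^r − 5·(-2)^r = 3^{r+1} − 2·(-2)^r = 3^{r+1} + (-2)^{r+1}.
Hence h(m) = 3^m + (-2)^m for every m ≥ 1, by induction.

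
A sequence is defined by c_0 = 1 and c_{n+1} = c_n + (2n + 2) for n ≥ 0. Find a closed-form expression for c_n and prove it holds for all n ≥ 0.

Claim: c_n = n^2 + n + 1.

Base case: c_0 = 1, and 0^2 + 0 + 1 = 1.
Assume c_j = j^2 + j + 1.
Then c_{j+1} = c_j + (2j + 2) = (j^2 + j + 1) + (2j + 2) = j^2 + 3j + 3,
and (j+1)^2 + (j+1) + 1 = j^2 + 3j + 3.
Hence c_n = n^2 + n + 1 for every n ≥ 0, by induction.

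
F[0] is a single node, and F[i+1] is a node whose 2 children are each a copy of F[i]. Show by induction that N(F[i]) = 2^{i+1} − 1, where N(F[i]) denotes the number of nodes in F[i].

Base case: N(F[0]) = 1, and 2^{0+1} − 1 = 1.
Assume N(F[m]) = 2^{m+1} − 1.
Then N(F[m+1]) = 1 + 2N(F[m]) = 1 + 2(2^{m+1} − 1) = 2^{m+2} − 2 + 1 = 2^{m+2} − 1.
By induction, N(F[i]) = 2^{i+1} − 1 for all i ≥ 0.

N(F[i]) = 2^{i+1} − 1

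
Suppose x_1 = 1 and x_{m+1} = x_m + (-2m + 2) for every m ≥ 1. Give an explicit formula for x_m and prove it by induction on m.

Claim: x_m = -m^2 + 3m − 1.

Base case: x_1 = 1, and -1^2 + 3·1 − 1 = 1.
Assume x_j = -j^2 + 3j − 1.
Then x_{j+1} = x_j + (-2j + 2) = (-j^2 + 3j − 1) + (-2j + 2) = -j^2 + j + 1,
and -(j+1)^2 + 3·(j+1) − 1 = -j^2 + j + 1.
This completes the inductive step, so x_m = -m^2 + 3m − 1 for all m ≥ 1.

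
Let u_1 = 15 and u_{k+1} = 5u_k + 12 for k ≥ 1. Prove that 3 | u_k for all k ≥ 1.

Base case: u_1 = 15 = 3·5, so 3 | u_1.
Assume 3 | u_r, so u_r = 3t for some integer t.
Then u_{r+1} = 5u_r + 12 = 5·(3t) + 12 = 3(5t + 4), so 3 | u_{r+1}.
By induction, 3 | u_k for all k ≥ 1.

3 | u_k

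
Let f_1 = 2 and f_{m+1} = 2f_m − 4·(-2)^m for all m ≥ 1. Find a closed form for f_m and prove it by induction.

Claim: f_m = 2·2^m + (-2)^m.

Base case: f_1 = 2, and 2·2^1 + (-2)^1 = 4 − 2 = 2.
Assume f_k = 2·2^k + (-2)^k for some k ≥ 1.
Then f_{k+1} = 2f_k − 4·(-2)^k = 2·(2·2^k + (-2)^k) − 4·(-2)^k = 2·2^{k+1} + 2·(-2)^k − 4·(-2)^k = 2·2^{k+1} − 2·(-2)^k = 2·2^{k+1} + (-2)^{k+1}.
This completes the inductive step, so f_m = 2·2^m + (-2)^m for all m ≥ 1.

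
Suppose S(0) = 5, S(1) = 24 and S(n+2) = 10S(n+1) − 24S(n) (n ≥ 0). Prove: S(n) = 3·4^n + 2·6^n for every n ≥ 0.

Base cases: S(0) = 5 and 3·4^0 + 2·6^0 = 5; S(1) = 24 and 3·4^1 + 2·6^1 = 24.
Assume S(i) = 3·4^i + 2·6^i for all 0 ≤ i ≤ j, where j ≥ 1.
Then S(j+1) = 10S(j) − 24S(j−1) = 10·(3·4^j + 2·6^j) − 24·(3·4^{j−1} + 2·6^{j−1}) = 3·(10·4 − 24)4^{j−1} + 2·(10·6 − 24)6^{j−1} = 48·4^{j−1} + 72·6^{j−1} = 3·4^{j+1} + 2·6^{j+1}.
So the formula holds for j+1, and by strong induction S(n) = 3·4^n + 2·6^n for all n ≥ 0.

S(n) = 3·4^n + 2·6^n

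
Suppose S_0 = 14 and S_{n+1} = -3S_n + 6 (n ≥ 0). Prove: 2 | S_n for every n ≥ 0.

Base case: S_0 = 14 = 2·7, so 2 | S_0.
Assume 2 | S_r, so S_r = 2t for some integer t.
Then S_{r+1} = -3S_r + 6 = -3·(2t) + 6 = 2(-3t + 3), so 2 | S_{r+1}.
So the property holds for r+1, and by induction 2 | S_n for all n ≥ 0.

2 | S_n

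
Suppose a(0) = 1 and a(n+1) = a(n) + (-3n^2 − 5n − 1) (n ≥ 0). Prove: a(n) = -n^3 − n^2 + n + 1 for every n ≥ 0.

Base case: a(0) = 1, and -0^3 − 0^2 + 0 + 1 = 1.
Assume a(k) = -k^3 − k^2 + k + 1.
Then a(k+1) = a(k) + (-3k^2 − 5k − 1) = (-k^3 − k^2 + k + 1) + (-3k^2 − 5k − 1) = -k^3 − 4k^2 − 4k,
and -(k+1)^3 − (k+1)^2 + (k+1) + 1 = -k^3 − 4k^2 − 4k.
By induction, a(n) = -n^3 − n^2 + n + 1 for all n ≥ 0.

a(n) = -n^3 − n^2 + n + 1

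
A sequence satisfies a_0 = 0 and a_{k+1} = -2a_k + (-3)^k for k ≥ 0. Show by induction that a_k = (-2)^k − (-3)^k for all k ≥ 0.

Base case: a_0 = 0, and (-2)^0 − (-3)^0 = 1 − 1 = 0.
Assume a_m = (-2)^m − (-3)^m for some m ≥ 0.
Then a_{m+1} = -2a_m + (-3)^m = -2·((-2)^m − (-3)^m) + (-3)^m = (-2)^{m+1} + 2·(-3)^m + (-3)^m = (-2)^{m+1} + 3·(-3)^m = (-2)^{m+1} − (-3)^{m+1}.
Hence a_k = (-2)^k − (-3)^k for every k ≥ 0, by induction.

a_k = (-2)^k − (-3)^k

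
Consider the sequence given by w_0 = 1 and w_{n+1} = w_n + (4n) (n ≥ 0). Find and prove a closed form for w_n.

Claim: w_n = 2n^2 − 2n + 1.

Base case: w_0 = 1, and 2·0^2 − 2·0 + 1 = 1.
Assume w_m = 2m^2 − 2m + 1.
Then w_{m+1} = w_m + (4m) = (2m^2 − 2m + 1) + (4m) = 2m^2 + 2m + 1,
and 2·(m+1)^2 − 2·(m+1) + 1 = 2m^2 + 2m + 1.
By induction, w_n = 2n^2 − 2n + 1 for all n ≥ 0.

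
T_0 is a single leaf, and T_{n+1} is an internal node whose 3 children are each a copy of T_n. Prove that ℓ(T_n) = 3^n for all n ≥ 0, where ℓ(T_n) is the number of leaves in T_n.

Base case: ℓ(T_0) = 1, and 3^0 = 1.
Assume ℓ(T_k) = 3^k.
Then ℓ(T_{k+1}) = 3·ℓ(T_k) = 3·3^k = 3^{k+1}.
Hence ℓ(T_n) = 3^n for every n ≥ 0, by induction.

ℓ(T_n) = 3^n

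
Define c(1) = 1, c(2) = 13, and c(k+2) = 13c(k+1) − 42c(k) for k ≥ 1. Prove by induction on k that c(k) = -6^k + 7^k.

Base cases: c(1) = 1 and -6^1 + 7^1 = 1; c(2) = 13 and -6^2 + 7^2 = 13.
Assume c(j) = -6^j + 7^j for all 1 ≤ j ≤ m, where m ≥ 2.
Then c(m+1) = 13c(m) − 42c(m−1) = 13·(-6^m + 7^m) − 42·(-6^{m−1} + 7^{m−1}) = -(13·6 − 42)6^{m−1} + (13·7 − 42)7^{m−1} = -36·6^{m−1} + 49·7^{m−1} = -6^{m+1} + 7^{m+1}.
Hence c(k) = -6^k + 7^k for every k ≥ 1, by strong induction.

c(k) = -6^k + 7^k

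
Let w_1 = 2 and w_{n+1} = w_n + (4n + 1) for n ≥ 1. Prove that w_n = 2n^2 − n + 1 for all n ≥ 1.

Base case: w_1 = 2, and 2·1^2 − 1 + 1 = 2.
Assume w_r = 2r^2 − r + 1.
Then w_{r+1} = w_r + (4r + 1) = (2r^2 − r + 1) + (4r + 1) = 2r^2 + 3r + 2,
and 2·(r+1)^2 − (r+1) + 1 = 2r^2 + 3r + 2.
This completes the inductive step, so w_n = 2n^2 − n + 1 for all n ≥ 1.

w_n = 2n^2 − n + 1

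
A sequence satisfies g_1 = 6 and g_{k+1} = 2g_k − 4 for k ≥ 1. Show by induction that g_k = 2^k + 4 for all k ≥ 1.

Base case: g_1 = 6, and 2^1 + 4 = 2 + 4 = 6.
Assume g_r = 2^r + 4 for some r ≥ 1.
Then g_{r+1} = 2g_r − 4 = 2·(2^r + 4) − 4 = 2^{r+1} + 8 − 4 = 2^{r+1} + 4.
By induction, g_k = 2^k + 4 for all k ≥ 1.

g_k = 2^k + 4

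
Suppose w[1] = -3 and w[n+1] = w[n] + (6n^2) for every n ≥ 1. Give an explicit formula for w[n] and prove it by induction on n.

Claim: w[n] = 2n^3 − 3n^2 + n − 3.

Base case: w[1] = -3, and 2·1^3 − 3·1^2 + 1 − 3 = -3.
Assume w[r] = 2r^3 − 3r^2 + r − 3.
Then w[r+1] = w[r] + (6r^2) = (2r^3 − 3r^2 + r − 3) + (6r^2) = 2r^3 + 3r^2 + r − 3,
and 2·(r+1)^3 − 3·(r+1)^2 + (r+1) − 3 = 2r^3 + 3r^2 + r − 3.
By induction, w[n] = 2n^3 − 3n^2 + n − 3 for all n ≥ 1.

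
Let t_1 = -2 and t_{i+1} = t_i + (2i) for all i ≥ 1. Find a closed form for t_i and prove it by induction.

Claim: t_i = i^2 − i − 2.

Base case: t_1 = -2, and 1^2 − 1 − 2 = -2.
Assume t_m = m^2 − m − 2.
Then t_{m+1} = t_m + (2m) = (m^2 − m − 2) + (2m) = m^2 + m − 2,
and (m+1)^2 − (m+1) − 2 = m^2 + m − 2.
Hence t_i = i^2 − i − 2 for every i ≥ 1, by induction.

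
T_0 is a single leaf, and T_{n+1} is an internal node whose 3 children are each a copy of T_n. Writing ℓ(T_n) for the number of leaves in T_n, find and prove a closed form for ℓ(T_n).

Claim: ℓ(T_n) = 3^n.

Base case: ℓ(T_0) = 1, and 3^0 = 1.
Assume ℓ(T_r) = 3^r.
Then ℓ(T_{r+1}) = 3·ℓ(T_r) = 3·3^r = 3^{r+1}.
This completes the inductive step, so ℓ(T_n) = 3^n for all n ≥ 0.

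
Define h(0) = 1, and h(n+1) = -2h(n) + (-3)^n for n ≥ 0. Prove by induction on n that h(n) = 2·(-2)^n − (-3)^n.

Base case: h(0) = 1, and 2·(-2)^0 − (-3)^0 = 2 − 1 = 1.
Assume h(j) = 2·(-2)^j − (-3)^j for some j ≥ 0.
Then h(j+1) = -2h(j) + (-3)^j = -2·(2·(-2)^j − (-3)^j) + (-3)^j = 2·(-2)^{j+1} + 2·(-3)^j + (-3)^j = 2·(-2)^{j+1} + 3·(-3)^j = 2·(-2)^{j+1} − (-3)^{j+1}.
So the formula holds for j+1, and by induction h(n) = 2·(-2)^n − (-3)^n for all n ≥ 0.

h(n) = 2·(-2)^n − (-3)^n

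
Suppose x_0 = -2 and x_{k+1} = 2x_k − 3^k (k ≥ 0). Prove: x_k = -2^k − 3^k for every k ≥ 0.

Base case: x_0 = -2, and -2^0 − 3^0 = -1 − 1 = -2.
Assume x_j = -2^j − 3^j for some j ≥ 0.
Then x_{j+1} = 2x_j − 3^j = 2·(-2^j − 3^j) − 3^j = -2^{j+1} − 2·3^j − 3^j = -2^{j+1} − 3·3^j = -2^{j+1} − 3^{j+1}.
So the formula holds for j+1, and by induction x_k = -2^k − 3^k for all k ≥ 0.

x_k = -2^k − 3^k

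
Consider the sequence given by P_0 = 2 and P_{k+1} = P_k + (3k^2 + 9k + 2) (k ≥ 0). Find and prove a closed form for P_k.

Claim: P_k = k^3 + 3k^2 − 2k + 2.

Base case: P_0 = 2, and 0^3 + 3·0^2 − 2·0 + 2 = 2.
Assume P_r = r^3 + 3r^2 − 2r + 2.
Then P_{r+1} = P_r + (3r^2 + 9r + 2) = (r^3 + 3r^2 − 2r + 2) + (3r^2 + 9r + 2) = r^3 + 6r^2 + 7r + 4,
and (r+1)^3 + 3·(r+1)^2 − 2·(r+1) + 2 = r^3 + 6r^2 + 7r + 4.
Hence P_k = k^3 + 3k^2 − 2k + 2 for every k ≥ 0, by induction.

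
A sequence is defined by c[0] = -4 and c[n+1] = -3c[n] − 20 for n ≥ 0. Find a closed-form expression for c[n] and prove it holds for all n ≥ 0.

Claim: c[n] = (-3)^n − 5.

Base case: c[0] = -4, and (-3)^0 − 5 = 1 − 5 = -4.
Assume c[k] = (-3)^k − 5 for some k ≥ 0.
Then c[k+1] = -3c[k] − 20 = -3·((-3)^k − 5) − 20 = -3·(-3)^k + 15 − 20 = (-3)^{k+1} − 5.
So the formula holds for k+1, and by induction c[n] = (-3)^n − 5 for all n ≥ 0.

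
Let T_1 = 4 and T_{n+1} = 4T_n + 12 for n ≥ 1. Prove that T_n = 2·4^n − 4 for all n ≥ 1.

Base case: T_1 = 4, and 2·4^1 − 4 = 8 − 4 = 4.
Assume T_j = 2·4^j − 4 for some j ≥ 1.
Then T_{j+1} = 4T_j + 12 = 4·(2·4^j − 4) + 12 = 8·4^j − 16 + 12 = 2·4^{j+1} − 4.
This completes the inductive step, so T_n = 2·4^n − 4 for all n ≥ 1.

T_n = 2·4^n − 4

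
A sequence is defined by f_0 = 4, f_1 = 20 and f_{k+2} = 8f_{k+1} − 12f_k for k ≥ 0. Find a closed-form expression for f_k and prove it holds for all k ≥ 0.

Claim: f_k = 3·6^k + 2^k.

Base cases: f_0 = 4 and 3·6^0 + 2^0 = 4; f_1 = 20 and 3·6^1 + 2^1 = 20.
Assume f_j = 3·6^j + 2^j for all 0 ≤ j ≤ m, where m ≥ 1.
Then f_{m+1} = 8f_m − 12f_{m−1} = 8·(3·6^m + 2^m) − 12·(3·6^{m−1} + 2^{m−1}) = 3·(8·6 − 12)6^{m−1} + (8·2 − 12)2^{m−1} = 108·6^{m−1} + 4·2^{m−1} = 3·6^{m+1} + 2^{m+1}.
This completes the inductive step, so f_k = 3·6^k + 2^k for all k ≥ 0.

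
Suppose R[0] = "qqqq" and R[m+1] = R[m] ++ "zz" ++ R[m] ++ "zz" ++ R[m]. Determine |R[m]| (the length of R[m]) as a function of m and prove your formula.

Claim: |R[m]| = 6·3^m − 2.

Base case: |R[0]| = 4, and 6·3^0 − 2 = 4.
Assume |R[j]| = 6·3^j − 2.
Then |R[j+1]| = 3|R[j]| + 4 = 3(6·3^j − 2) + 4 = 6·3^{j+1} − 6 + 4 = 6·3^{j+1} − 2.
This completes the inductive step, so |R[m]| = 6·3^m − 2 for all m ≥ 0.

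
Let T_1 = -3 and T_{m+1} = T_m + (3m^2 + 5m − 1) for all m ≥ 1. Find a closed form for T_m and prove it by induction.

Claim: T_m = m^3 + m^2 − 3m − 2.

Base case: T_1 = -3, and 1^3 + 1^2 − 3·1 − 2 = -3.
Assume T_k = k^3 + k^2 − 3k − 2.
Then T_{k+1} = T_k + (3k^2 + 5k − 1) = (k^3 + k^2 − 3k − 2) + (3k^2 + 5k − 1) = k^3 + 4k^2 + 2k − 3,
and (k+1)^3 + (k+1)^2 − 3·(k+1) − 2 = k^3 + 4k^2 + 2k − 3.
This completes the inductive step, so T_m = m^3 + m^2 − 3m − 2 for all m ≥ 1.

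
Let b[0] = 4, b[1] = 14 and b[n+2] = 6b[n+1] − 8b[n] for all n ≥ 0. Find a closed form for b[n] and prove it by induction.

Claim: b[n] = 3·4^n + 2^n.

Base cases: b[0] = 4 and 3·4^0 + 2^0 = 4; b[1] = 14 and 3·4^1 + 2^1 = 14.
Assume b[j] = 3·4^j + 2^j for all 0 ≤ j ≤ m, where m ≥ 1.
Then b[m+1] = 6b[m] − 8b[m−1] = 6·(3·4^m + 2^m) − 8·(3·4^{m−1} + 2^{m−1}) = 3·(6·4 − 8)4^{m−1} + (6·2 − 8)2^{m−1} = 48·4^{m−1} + 4·2^{m−1} = 3·4^{m+1} + 2^{m+1}.
By strong induction, b[n] = 3·4^n + 2^n for all n ≥ 0.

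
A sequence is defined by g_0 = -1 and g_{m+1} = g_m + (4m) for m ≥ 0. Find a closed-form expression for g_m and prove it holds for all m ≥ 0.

Claim: g_m = 2m^2 − 2m − 1.

Base case: g_0 = -1, and 2·0^2 − 2·0 − 1 = -1.
Assume g_k = 2k^2 − 2k − 1.
Then g_{k+1} = g_k + (4k) = (2k^2 − 2k − 1) + (4k) = 2k^2 + 2k − 1,
and 2·(k+1)^2 − 2·(k+1) − 1 = 2k^2 + 2k − 1.
By induction, g_m = 2m^2 − 2m − 1 for all m ≥ 0.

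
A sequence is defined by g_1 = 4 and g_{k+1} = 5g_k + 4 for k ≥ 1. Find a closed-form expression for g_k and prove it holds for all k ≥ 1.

Claim: g_k = 5^k − 1.

Base case: g_1 = 4, and 5^1 − 1 = 5 − 1 = 4.
Assume g_m = 5^m − 1 for some m ≥ 1.
Then g_{m+1} = 5g_m + 4 = 5·(5^m − 1) + 4 = 5^{m+1} − 5 + 4 = 5^{m+1} − 1.
This completes the inductive step, so g_k = 5^k − 1 for all k ≥ 1.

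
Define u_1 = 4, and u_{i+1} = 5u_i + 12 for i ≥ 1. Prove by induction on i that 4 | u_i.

Base case: u_1 = 4 = 4·1, so 4 | u_1.
Assume 4 | u_r, so u_r = 4t for some integer t.
Then u_{r+1} = 5u_r + 12 = 5·(4t) + 12 = 4(5t + 3), so 4 | u_{r+1}.
This completes the inductive step, so 4 | u_i for all i ≥ 1.

4 | u_i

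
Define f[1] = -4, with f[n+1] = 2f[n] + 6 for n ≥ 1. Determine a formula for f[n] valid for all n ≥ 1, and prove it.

Claim: f[n] = 2^n − 6.

Base case: f[1] = -4, and 2^1 − 6 = 2 − 6 = -4.
Assume f[r] = 2^r − 6 for some r ≥ 1.
Then f[r+1] = 2f[r] + 6 = 2·(2^r − 6) + 6 = 2^{r+1} − 12 + 6 = 2^{r+1} − 6.
This completes the inductive step, so f[n] = 2^n − 6 for all n ≥ 1.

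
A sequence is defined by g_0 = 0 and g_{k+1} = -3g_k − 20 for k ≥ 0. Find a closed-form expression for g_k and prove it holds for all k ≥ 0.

Claim: g_k = 5·(-3)^k − 5.

Base case: g_0 = 0, and 5·(-3)^0 − 5 = 5 − 5 = 0.
Assume g_j = 5·(-3)^j − 5 for some j ≥ 0.
Then g_{j+1} = -3g_j − 20 = -3·(5·(-3)^j − 5) − 20 = -15·(-3)^j + 15 − 20 = 5·(-3)^{j+1} − 5.
This completes the inductive step, so g_k = 5·(-3)^k − 5 for all k ≥ 0.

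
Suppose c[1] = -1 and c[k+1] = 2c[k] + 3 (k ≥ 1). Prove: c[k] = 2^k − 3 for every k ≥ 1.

Base case: c[1] = -1, and 2^1 − 3 = 2 − 3 = -1.
Assume c[j] = 2^j − 3 for some j ≥ 1.
Then c[j+1] = 2c[j] + 3 = 2·(2^j − 3) + 3 = 2^{j+1} − 6 + 3 = 2^{j+1} − 3.
So the formula holds for j+1, and by induction c[k] = 2^k − 3 for all k ≥ 1.

c[k] = 2^k − 3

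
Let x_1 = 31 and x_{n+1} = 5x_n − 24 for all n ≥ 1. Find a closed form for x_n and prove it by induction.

Claim: x_n = 5^{n+1} + 6.

Base case: x_1 = 31, and 5^{1+1} + 6 = 25 + 6 = 31.
Assume x_j = 5^{j+1} + 6 for some j ≥ 1.
Then x_{j+1} = 5x_j − 24 = 5·(5^{j+1} + 6) − 24 = 5^{j+2} + 30 − 24 = 5^{j+2} + 6.
By induction, x_n = 5^{n+1} + 6 for all n ≥ 1.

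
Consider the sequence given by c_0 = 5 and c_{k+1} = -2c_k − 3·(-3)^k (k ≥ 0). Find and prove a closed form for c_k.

Claim: c_k = 2·(-2)^k + 3·(-3)^k.

Base case: c_0 = 5, and 2·(-2)^0 + 3·(-3)^0 = 2 + 3 = 5.
Assume c_r = 2·(-2)^r + 3·(-3)^r for some r ≥ 0.
Then c_{r+1} = -2c_r − 3·(-3)^r = -2·(2·(-2)^r + 3·(-3)^r) − 3·(-3)^r = 2·(-2)^{r+1} − 6·(-3)^r − 3·(-3)^r = 2·(-2)^{r+1} − 9·(-3)^r = 2·(-2)^{r+1} + 3·(-3)^{r+1}.
By induction, c_k = 2·(-2)^k + 3·(-3)^k for all k ≥ 0.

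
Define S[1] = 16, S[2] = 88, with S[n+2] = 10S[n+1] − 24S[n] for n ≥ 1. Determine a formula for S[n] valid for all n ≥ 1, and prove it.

Claim: S[n] = 4^n + 2·6^n.

Base cases: S[1] = 16 and 4^1 + 2·6^1 = 16; S[2] = 88 and 4^2 + 2·6^2 = 88.
Assume S[i] = 4^i + 2·6^i for all 1 ≤ i ≤ j, where j ≥ 2.
Then S[j+1] = 10S[j] − 24S[j−1] = 10·(4^j + 2·6^j) − 24·(4^{j−1} + 2·6^{j−1}) = (10·4 − 24)4^{j−1} + 2·(10·6 − 24)6^{j−1} = 16·4^{j−1} + 72·6^{j−1} = 4^{j+1} + 2·6^{j+1}.
So the formula holds for j+1, and by strong induction S[n] = 4^n + 2·6^n for all n ≥ 1.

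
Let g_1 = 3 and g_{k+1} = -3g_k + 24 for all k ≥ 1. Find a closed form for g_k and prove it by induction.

Claim: g_k = (-3)^k + 6.

Base case: g_1 = 3, and (-3)^1 + 6 = -3 + 6 = 3.
Assume g_j = (-3)^j + 6 for some j ≥ 1.
Then g_{j+1} = -3g_j + 24 = -3·((-3)^j + 6) + 24 = -3·(-3)^j − 18 + 24 = (-3)^{j+1} + 6.
So the formula holds for j+1, and by induction g_k = (-3)^k + 6 for all k ≥ 1.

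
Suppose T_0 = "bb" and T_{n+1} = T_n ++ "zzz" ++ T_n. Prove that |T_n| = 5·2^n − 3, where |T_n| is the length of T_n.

Base case: |T_0| = 2, and 5·2^0 − 3 = 2.
Assume |T_r| = 5·2^r − 3.
Then |T_{r+1}| = |T_r| + 3 + |T_r| = 2|T_r| + 3 = 2(5·2^r − 3) + 3 = 5·2^{r+1} − 6 + 3 = 5·2^{r+1} − 3.
So the formula holds for r+1, and by induction |T_n| = 5·2^n − 3 for all n ≥ 0.

|T_n| = 5·2^n − 3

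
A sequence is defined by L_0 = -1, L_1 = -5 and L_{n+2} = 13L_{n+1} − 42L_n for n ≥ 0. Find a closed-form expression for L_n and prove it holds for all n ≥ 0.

Claim: L_n = 7^n − 2·6^n.

Base cases: L_0 = -1 and 7^0 − 2·6^0 = -1; L_1 = -5 and 7^1 − 2·6^1 = -5.
Assume L_j = 7^j − 2·6^j for all 0 ≤ j ≤ r, where r ≥ 1.
Then L_{r+1} = 13L_r − 42L_{r−1} = 13·(7^r − 2·6^r) − 42·(7^{r−1} − 2·6^{r−1}) = (13·7 − 42)7^{r−1} − 2·(13·6 − 42)6^{r−1} = 49·7^{r−1} − 72·6^{r−1} = 7^{r+1} − 2·6^{r+1}.
Hence L_n = 7^n − 2·6^n for every n ≥ 0, by strong induction.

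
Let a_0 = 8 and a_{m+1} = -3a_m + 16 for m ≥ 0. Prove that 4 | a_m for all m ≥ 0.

Base case: a_0 = 8 = 4·2, so 4 | a_0.
Assume 4 | a_k, so a_k = 4t for some integer t.
Then a_{k+1} = -3a_k + 16 = -3·(4t) + 16 = 4(-3t + 4), so 4 | a_{k+1}.
So the property holds for k+1, and by induction 4 | a_m for all m ≥ 0.

4 | a_m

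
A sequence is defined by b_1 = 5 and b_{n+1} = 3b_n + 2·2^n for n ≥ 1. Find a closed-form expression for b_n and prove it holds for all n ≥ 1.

Claim: b_n = 3·3^n − 2·2^n.

Base case: b_1 = 5, and 3·3^1 − 2·2^1 = 9 − 4 = 5.
Assume b_j = 3·3^j − 2·2^j for some j ≥ 1.
Then b_{j+1} = 3b_j + 2·2^j = 3·(3·3^j − 2·2^j) + 2·2^j = 3·3^{j+1} − 6·2^j + 2·2^j = 3·3^{j+1} − 4·2^j = 3·3^{j+1} − 2·2^{j+1}.
So the formula holds for j+1, and by induction b_n = 3·3^n − 2·2^n for all n ≥ 1.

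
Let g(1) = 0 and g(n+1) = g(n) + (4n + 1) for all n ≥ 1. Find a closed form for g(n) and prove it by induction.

Claim: g(n) = 2n^2 − n − 1.

Base case: g(1) = 0, and 2·1^2 − 1 − 1 = 0.
Assume g(m) = 2m^2 − m − 1.
Then g(m+1) = g(m) + (4m + 1) = (2m^2 − m − 1) + (4m + 1) = 2m^2 + 3m,
and 2·(m+1)^2 − (m+1) − 1 = 2m^2 + 3m.
This completes the inductive step, so g(n) = 2n^2 − n − 1 for all n ≥ 1.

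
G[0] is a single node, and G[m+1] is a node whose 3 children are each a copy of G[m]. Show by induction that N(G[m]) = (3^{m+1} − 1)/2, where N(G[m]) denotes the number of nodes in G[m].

Base case: N(G[0]) = 1, and (3^{0+1} − 1)/2 = 1.
Assume N(G[r]) = (3^{r+1} − 1)/2.
Then N(G[r+1]) = 1 + 3N(G[r]) = 1 + 3·(3^{r+1} − 1)/2 = 1 + (3^{r+2} − 3)/2 = (2 + 3^{r+2} − 3)/2 = (3^{r+2} − 1)/2.
Hence N(G[m]) = (3^{m+1} − 1)/2 for every m ≥ 0, by induction.

N(G[m]) = (3^{m+1} − 1)/2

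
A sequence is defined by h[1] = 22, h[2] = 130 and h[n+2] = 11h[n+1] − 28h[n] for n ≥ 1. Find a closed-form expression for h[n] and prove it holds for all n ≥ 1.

Claim: h[n] = 2·7^n + 2·4^n.

Base cases: h[1] = 22 and 2·7^1 + 2·4^1 = 22; h[2] = 130 and 2·7^2 + 2·4^2 = 130.
Assume h[j] = 2·7^j + 2·4^j for all 1 ≤ j ≤ r, where r ≥ 2.
Then h[r+1] = 11h[r] − 28h[r−1] = 11·(2·7^r + 2·4^r) − 28·(2·7^{r−1} + 2·4^{r−1}) = 2·(11·7 − 28)7^{r−1} + 2·(11·4 − 28)4^{r−1} = 98·7^{r−1} + 32·4^{r−1} = 2·7^{r+1} + 2·4^{r+1}.
So the formula holds for r+1, and by strong induction h[n] = 2·7^n + 2·4^n for all n ≥ 1.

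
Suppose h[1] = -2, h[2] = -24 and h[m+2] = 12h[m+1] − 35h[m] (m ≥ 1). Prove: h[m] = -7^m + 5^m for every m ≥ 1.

Base cases: h[1] = -2 and -7^1 + 5^1 = -2; h[2] = -24 and -7^2 + 5^2 = -24.
Assume h[i] = -7^i + 5^i for all 1 ≤ i ≤ j, where j ≥ 2.
Then h[j+1] = 12h[j] − 35h[j−1] = 12·(-7^j + 5^j) − 35·(-7^{j−1} + 5^{j−1}) = -(12·7 − 35)7^{j−1} + (12·5 − 35)5^{j−1} = -49·7^{j−1} + 25·5^{j−1} = -7^{j+1} + 5^{j+1}.
By strong induction, h[m] = -7^m + 5^m for all m ≥ 1.

h[m] = -7^m + 5^m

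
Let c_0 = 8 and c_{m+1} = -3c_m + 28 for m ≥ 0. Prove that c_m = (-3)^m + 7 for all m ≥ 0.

Base case: c_0 = 8, and (-3)^0 + 7 = 1 + 7 = 8.
Assume c_j = (-3)^j + 7 for some j ≥ 0.
Then c_{j+1} = -3c_j + 28 = -3·((-3)^j + 7) + 28 = -3·(-3)^j − 21 + 28 = (-3)^{j+1} + 7.
So the formula holds for j+1, and by induction c_m = (-3)^m + 7 for all m ≥ 0.

c_m = (-3)^m + 7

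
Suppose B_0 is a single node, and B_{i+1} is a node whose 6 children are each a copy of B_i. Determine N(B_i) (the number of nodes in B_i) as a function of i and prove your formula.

Claim: N(B_i) = (6^{i+1} − 1)/5.

Base case: N(B_0) = 1, and (6^{0+1} − 1)/5 = 1.
Assume N(B_r) = (6^{r+1} − 1)/5.
Then N(B_{r+1}) = 1 + 6N(B_r) = 1 + 6·(6^{r+1} − 1)/5 = 1 + (6^{r+2} − 6)/5 = (5 + 6^{r+2} − 6)/5 = (6^{r+2} − 1)/5.
This completes the inductive step, so N(B_i) = (6^{i+1} − 1)/5 for all i ≥ 0.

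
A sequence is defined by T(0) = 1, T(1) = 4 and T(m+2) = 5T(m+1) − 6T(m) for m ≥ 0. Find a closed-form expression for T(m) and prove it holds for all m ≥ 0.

Claim: T(m) = -2^m + 2·3^m.

Base cases: T(0) = 1 and -2^0 + 2·3^0 = 1; T(1) = 4 and -2^1 + 2·3^1 = 4.
Assume T(j) = -2^j + 2·3^j for all 0 ≤ j ≤ k, where k ≥ 1.
Then T(k+1) = 5T(k) − 6T(k−1) = 5·(-2^k + 2·3^k) − 6·(-2^{k−1} + 2·3^{k−1}) = -(5·2 − 6)2^{k−1} + 2·(5·3 − 6)3^{k−1} = -4·2^{k−1} + 18·3^{k−1} = -2^{k+1} + 2·3^{k+1}.
Hence T(m) = -2^m + 2·3^m for every m ≥ 0, by strong induction.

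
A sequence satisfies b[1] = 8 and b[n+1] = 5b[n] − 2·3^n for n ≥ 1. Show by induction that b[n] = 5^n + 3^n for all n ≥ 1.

Base case: b[1] = 8, and 5^1 + 3^1 = 5 + 3 = 8.
Assume b[m] = 5^m + 3^m for some m ≥ 1.
Then b[m+1] = 5b[m] − 2·3^m = 5·(5^m + 3^m) − 2·3^m = 5^{m+1} + 5·3^m − 2·3^m = 5^{m+1} + 3·3^m = 5^{m+1} + 3^{m+1}.
Hence b[n] = 5^n + 3^n for every n ≥ 1, by induction.

b[n] = 5^n + 3^n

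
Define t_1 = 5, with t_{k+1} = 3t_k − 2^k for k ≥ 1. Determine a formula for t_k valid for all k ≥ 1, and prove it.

Claim: t_k = 3^k + 2^k.

Base case: t_1 = 5, and 3^1 + 2^1 = 3 + 2 = 5.
Assume t_m = 3^m + 2^m for some m ≥ 1.
Then t_{m+1} = 3t_m − 2^m = 3·(3^m + 2^m) − 2^m = 3^{m+1} + 3·2^m − 2^m = 3^{m+1} + 2·2^m = 3^{m+1} + 2^{m+1}.
So the formula holds for m+1, and by induction t_k = 3^k + 2^k for all k ≥ 1.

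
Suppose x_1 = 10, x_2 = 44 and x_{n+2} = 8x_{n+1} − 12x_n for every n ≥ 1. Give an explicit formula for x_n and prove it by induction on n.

Claim: x_n = 2·2^n + 6^n.

Base cases: x_1 = 10 and 2·2^1 + 6^1 = 10; x_2 = 44 and 2·2^2 + 6^2 = 44.
Assume x_j = 2·2^j + 6^j for all 1 ≤ j ≤ r, where r ≥ 2.
Then x_{r+1} = 8x_r − 12x_{r−1} = 8·(2·2^r + 6^r) − 12·(2·2^{r−1} + 6^{r−1}) = 2·(8·2 − 12)2^{r−1} + (8·6 − 12)6^{r−1} = 8·2^{r−1} + 36·6^{r−1} = 2·2^{r+1} + 6^{r+1}.
So the formula holds for r+1, and by strong induction x_n = 2·2^n + 6^n for all n ≥ 1.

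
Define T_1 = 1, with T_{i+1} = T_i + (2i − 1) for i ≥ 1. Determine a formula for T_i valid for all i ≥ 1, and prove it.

Claim: T_i = i^2 − 2i + 2.

Base case: T_1 = 1, and 1^2 − 2·1 + 2 = 1.
Assume T_j = j^2 − 2j + 2.
Then T_{j+1} = T_j + (2j − 1) = (j^2 − 2j + 2) + (2j − 1) = j^2 + 1,
and (j+1)^2 − 2·(j+1) + 2 = j^2 + 1.
By induction, T_i = i^2 − 2i + 2 for all i ≥ 1.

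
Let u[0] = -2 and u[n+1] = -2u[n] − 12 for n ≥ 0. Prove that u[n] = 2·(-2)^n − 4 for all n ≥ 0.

Base case: u[0] = -2, and 2·(-2)^0 − 4 = 2 − 4 = -2.
Assume u[m] = 2·(-2)^m − 4 for some m ≥ 0.
Then u[m+1] = -2u[m] − 12 = -2·(2·(-2)^m − 4) − 12 = -4·(-2)^m + 8 − 12 = 2·(-2)^{m+1} − 4.
This completes the inductive step, so u[n] = 2·(-2)^n − 4 for all n ≥ 0.

u[n] = 2·(-2)^n − 4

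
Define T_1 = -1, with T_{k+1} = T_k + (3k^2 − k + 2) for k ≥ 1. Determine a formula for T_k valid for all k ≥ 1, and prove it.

Claim: T_k = k^3 − 2k^2 + 3k − 3.

Base case: T_1 = -1, and 1^3 − 2·1^2 + 3·1 − 3 = -1.
Assume T_j = j^3 − 2j^2 + 3j − 3.
Then T_{j+1} = T_j + (3j^2 − j + 2) = (j^3 − 2j^2 + 3j − 3) + (3j^2 − j + 2) = j^3 + j^2 + 2j − 1,
and (j+1)^3 − 2·(j+1)^2 + 3·(j+1) − 3 = j^3 + j^2 + 2j − 1.
Hence T_k = k^3 − 2k^2 + 3k − 3 for every k ≥ 1, by induction.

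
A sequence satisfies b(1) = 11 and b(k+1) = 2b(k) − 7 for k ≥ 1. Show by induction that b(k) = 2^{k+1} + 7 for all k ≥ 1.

Base case: b(1) = 11, and 2^{1+1} + 7 = 4 + 7 = 11.
Assume b(m) = 2^{m+1} + 7 for some m ≥ 1.
Then b(m+1) = 2b(m) − 7 = 2·(2^{m+1} + 7) − 7 = 2^{m+2} + 14 − 7 = 2^{m+2} + 7.
So the formula holds for m+1, and by induction b(k) = 2^{k+1} + 7 for all k ≥ 1.

b(k) = 2^{k+1} + 7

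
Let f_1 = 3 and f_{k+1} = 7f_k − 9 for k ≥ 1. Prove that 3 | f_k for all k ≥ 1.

Base case: f_1 = 3 = 3·1, so 3 | f_1.
Assume 3 | f_m, so f_m = 3t for some integer t.
Then f_{m+1} = 7f_m − 9 = 7·(3t) − 9 = 3(7t − 3), so 3 | f_{m+1}.
So the property holds for m+1, and by induction 3 | f_k for all k ≥ 1.

3 | f_k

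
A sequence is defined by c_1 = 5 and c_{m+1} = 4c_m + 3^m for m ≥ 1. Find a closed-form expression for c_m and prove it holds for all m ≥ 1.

Claim: c_m = 2·4^m − 3^m.

Base case: c_1 = 5, and 2·4^1 − 3^1 = 8 − 3 = 5.
Assume c_j = 2·4^j − 3^j for some j ≥ 1.
Then c_{j+1} = 4c_j + 3^j = 4·(2·4^j − 3^j) + 3^j = 2·4^{j+1} − 4·3^j + 3^j = 2·4^{j+1} − 3·3^j = 2·4^{j+1} − 3^{j+1}.
This completes the inductive step, so c_m = 2·4^m − 3^m for all m ≥ 1.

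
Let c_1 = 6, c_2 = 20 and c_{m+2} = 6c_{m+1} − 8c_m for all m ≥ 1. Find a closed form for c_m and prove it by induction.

Claim: c_m = 4^m + 2^m.

Base cases: c_1 = 6 and 4^1 + 2^1 = 6; c_2 = 20 and 4^2 + 2^2 = 20.
Assume c_j = 4^j + 2^j for all 1 ≤ j ≤ k, where k ≥ 2.
Then c_{k+1} = 6c_k − 8c_{k−1} = 6·(4^k + 2^k) − 8·(4^{k−1} + 2^{k−1}) = (6·4 − 8)4^{k−1} + (6·2 − 8)2^{k−1} = 16·4^{k−1} + 4·2^{k−1} = 4^{k+1} + 2^{k+1}.
So the formula holds for k+1, and by strong induction c_m = 4^m + 2^m for all m ≥ 1.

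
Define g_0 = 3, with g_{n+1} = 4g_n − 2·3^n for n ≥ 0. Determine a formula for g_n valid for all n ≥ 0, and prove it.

Claim: g_n = 4^n + 2·3^n.

Base case: g_0 = 3, and 4^0 + 2·3^0 = 1 + 2 = 3.
Assume g_r = 4^r + 2·3^r for some r ≥ 0.
Then g_{r+1} = 4g_r − 2·3^r = 4·(4^r + 2·3^r) − 2·3^r = 4^{r+1} + 8·3^r − 2·3^r = 4^{r+1} + 6·3^r = 4^{r+1} + 2·3^{r+1}.
This completes the inductive step, so g_n = 4^n + 2·3^n for all n ≥ 0.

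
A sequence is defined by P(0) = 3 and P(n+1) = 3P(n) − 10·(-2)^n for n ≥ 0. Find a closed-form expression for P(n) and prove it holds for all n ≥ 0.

Claim: P(n) = 3^n + 2·(-2)^n.

Base case: P(0) = 3, and 3^0 + 2·(-2)^0 = 1 + 2 = 3.
Assume P(r) = 3^r + 2·(-2)^r for some r ≥ 0.
Then P(r+1) = 3P(r) − 10·(-2)^r = 3·(3^r + 2·(-2)^r) − 10·(-2)^r = 3^{r+1} + 6·(-2)^r − 10·(-2)^r = 3^{r+1} − 4·(-2)^r = 3^{r+1} + 2·(-2)^{r+1}.
So the formula holds for r+1, and by induction P(n) = 3^n + 2·(-2)^n for all n ≥ 0.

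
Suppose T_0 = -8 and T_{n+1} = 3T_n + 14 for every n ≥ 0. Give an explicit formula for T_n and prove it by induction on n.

Claim: T_n = -3^n − 7.

Base case: T_0 = -8, and -3^0 − 7 = -1 − 7 = -8.
Assume T_k = -3^k − 7 for some k ≥ 0.
Then T_{k+1} = 3T_k + 14 = 3·(-3^k − 7) + 14 = -3^{k+1} − 21 + 14 = -3^{k+1} − 7.
By induction, T_n = -3^n − 7 for all n ≥ 0.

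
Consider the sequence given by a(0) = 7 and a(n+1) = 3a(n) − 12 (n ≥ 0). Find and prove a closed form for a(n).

Claim: a(n) = 3^n + 6.

Base case: a(0) = 7, and 3^0 + 6 = 1 + 6 = 7.
Assume a(j) = 3^j + 6 for some j ≥ 0.
Then a(j+1) = 3a(j) − 12 = 3·(3^j + 6) − 12 = 3^{j+1} + 18 − 12 = 3^{j+1} + 6.
By induction, a(n) = 3^n + 6 for all n ≥ 0.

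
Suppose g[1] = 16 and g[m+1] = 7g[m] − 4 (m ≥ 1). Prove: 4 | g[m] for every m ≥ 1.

Base case: g[1] = 16 = 4·4, so 4 | g[1].
Assume 4 | g[k], so g[k] = 4t for some integer t.
Then g[k+1] = 7g[k] − 4 = 7·(4t) − 4 = 4(7t − 1), so 4 | g[k+1].
So the property holds for k+1, and by induction 4 | g[m] for all m ≥ 1.

4 | g[m]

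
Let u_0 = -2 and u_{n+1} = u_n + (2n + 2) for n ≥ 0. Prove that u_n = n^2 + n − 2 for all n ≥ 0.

Base case: u_0 = -2, and 0^2 + 0 − 2 = -2.
Assume u_j = j^2 + j − 2.
Then u_{j+1} = u_j + (2j + 2) = (j^2 + j − 2) + (2j + 2) = j^2 + 3j,
and (j+1)^2 + (j+1) − 2 = j^2 + 3j.
Hence u_n = n^2 + n − 2 for every n ≥ 0, by induction.

u_n = n^2 + n − 2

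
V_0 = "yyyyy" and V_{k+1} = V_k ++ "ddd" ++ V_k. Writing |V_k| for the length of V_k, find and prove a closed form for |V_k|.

Claim: |V_k| = 2^{k+3} − 3.

Base case: |V_0| = 5, and 2^{0+3} − 3 = 5.
Assume |V_r| = 2^{r+3} − 3.
Then |V_{r+1}| = |V_r| + 3 + |V_r| = 2|V_r| + 3 = 2(2^{r+3} − 3) + 3 = 2^{r+1+3} − 6 + 3 = 2^{r+1+3} − 3.
By induction, |V_k| = 2^{k+3} − 3 for all k ≥ 0.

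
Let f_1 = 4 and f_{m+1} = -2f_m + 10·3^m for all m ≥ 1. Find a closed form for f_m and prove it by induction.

Claim: f_m = (-2)^m + 2·3^m.

Base case: f_1 = 4, and (-2)^1 + 2·3^1 = -2 + 6 = 4.
Assume f_k = (-2)^k + 2·3^k for some k ≥ 1.
Then f_{k+1} = -2f_k + 10·3^k = -2·((-2)^k + 2·3^k) + 10·3^k = (-2)^{k+1} − 4·3^k + 10·3^k = (-2)^{k+1} + 6·3^k = (-2)^{k+1} + 2·3^{k+1}.
This completes the inductive step, so f_m = (-2)^m + 2·3^m for all m ≥ 1.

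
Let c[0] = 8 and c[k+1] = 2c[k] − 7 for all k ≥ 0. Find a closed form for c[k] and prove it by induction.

Claim: c[k] = 2^k + 7.

Base case: c[0] = 8, and 2^0 + 7 = 1 + 7 = 8.
Assume c[j] = 2^j + 7 for some j ≥ 0.
Then c[j+1] = 2c[j] − 7 = 2·(2^j + 7) − 7 = 2^{j+1} + 14 − 7 = 2^{j+1} + 7.
Hence c[k] = 2^k + 7 for every k ≥ 0, by induction.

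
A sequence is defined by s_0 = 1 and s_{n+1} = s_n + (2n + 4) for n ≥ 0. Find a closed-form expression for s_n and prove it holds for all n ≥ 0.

Claim: s_n = n^2 + 3n + 1.

Base case: s_0 = 1, and 0^2 + 3·0 + 1 = 1.
Assume s_k = k^2 + 3k + 1.
Then s_{k+1} = s_k + (2k + 4) = (k^2 + 3k + 1) + (2k + 4) = k^2 + 5k + 5,
and (k+1)^2 + 3·(k+1) + 1 = k^2 + 5k + 5.
By induction, s_n = n^2 + 3n + 1 for all n ≥ 0.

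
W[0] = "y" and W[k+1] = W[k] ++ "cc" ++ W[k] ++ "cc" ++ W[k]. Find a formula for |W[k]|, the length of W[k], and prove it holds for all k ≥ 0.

Claim: |W[k]| = 3^{k+1} − 2.

Base case: |W[0]| = 1, and 3^{0+1} − 2 = 1.
Assume |W[r]| = 3^{r+1} − 2.
Then |W[r+1]| = 3|W[r]| + 4 = 3(3^{r+1} − 2) + 4 = 3^{r+2} − 6 + 4 = 3^{r+2} − 2.
So the formula holds for r+1, and by induction |W[k]| = 3^{k+1} − 2 for all k ≥ 0.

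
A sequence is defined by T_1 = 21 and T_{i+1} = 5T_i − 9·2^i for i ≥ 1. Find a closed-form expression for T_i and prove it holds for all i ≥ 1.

Claim: T_i = 3·5^i + 3·2^i.

Base case: T_1 = 21, and 3·5^1 + 3·2^1 = 15 + 6 = 21.
Assume T_j = 3·5^j + 3·2^j for some j ≥ 1.
Then T_{j+1} = 5T_j − 9·2^j = 5·(3·5^j + 3·2^j) − 9·2^j = 3·5^{j+1} + 15·2^j − 9·2^j = 3·5^{j+1} + 6·2^j = 3·5^{j+1} + 3·2^{j+1}.
By induction, T_i = 3·5^i + 3·2^i for all i ≥ 1.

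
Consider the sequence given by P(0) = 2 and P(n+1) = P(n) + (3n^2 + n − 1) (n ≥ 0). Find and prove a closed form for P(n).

Claim: P(n) = n^3 − n^2 − n + 2.

Base case: P(0) = 2, and 0^3 − 0^2 − 0 + 2 = 2.
Assume P(k) = k^3 − k^2 − k + 2.
Then P(k+1) = P(k) + (3k^2 + k − 1) = (k^3 − k^2 − k + 2) + (3k^2 + k − 1) = k^3 + 2k^2 + 1,
and (k+1)^3 − (k+1)^2 − (k+1) + 2 = k^3 + 2k^2 + 1.
Hence P(n) = n^3 − n^2 − n + 2 for every n ≥ 0, by induction.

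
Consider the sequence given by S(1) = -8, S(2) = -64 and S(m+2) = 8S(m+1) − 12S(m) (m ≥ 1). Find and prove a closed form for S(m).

Claim: S(m) = 2·2^m − 2·6^m.

Base cases: S(1) = -8 and 2·2^1 − 2·6^1 = -8; S(2) = -64 and 2·2^2 − 2·6^2 = -64.
Assume S(i) = 2·2^i − 2·6^i for all 1 ≤ i ≤ j, where j ≥ 2.
Then S(j+1) = 8S(j) − 12S(j−1) = 8·(2·2^j − 2·6^j) − 12·(2·2^{j−1} − 2·6^{j−1}) = 2·(8·2 − 12)2^{j−1} − 2·(8·6 − 12)6^{j−1} = 8·2^{j−1} − 72·6^{j−1} = 2·2^{j+1} − 2·6^{j+1}.
This completes the inductive step, so S(m) = 2·2^m − 2·6^m for all m ≥ 1.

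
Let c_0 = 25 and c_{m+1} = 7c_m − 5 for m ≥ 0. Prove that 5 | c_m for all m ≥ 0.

Base case: c_0 = 25 = 5·5, so 5 | c_0.
Assume 5 | c_k, so c_k = 5t for some integer t.
Then c_{k+1} = 7c_k − 5 = 7·(5t) − 5 = 5(7t − 1), so 5 | c_{k+1}.
Hence 5 | c_m for every m ≥ 0, by induction.

5 | c_m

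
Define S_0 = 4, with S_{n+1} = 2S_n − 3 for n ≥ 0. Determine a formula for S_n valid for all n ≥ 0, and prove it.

Claim: S_n = 2^n + 3.

Base case: S_0 = 4, and 2^0 + 3 = 1 + 3 = 4.
Assume S_j = 2^j + 3 for some j ≥ 0.
Then S_{j+1} = 2S_j − 3 = 2·(2^j + 3) − 3 = 2^{j+1} + 6 − 3 = 2^{j+1} + 3.
So the formula holds for j+1, and by induction S_n = 2^n + 3 for all n ≥ 0.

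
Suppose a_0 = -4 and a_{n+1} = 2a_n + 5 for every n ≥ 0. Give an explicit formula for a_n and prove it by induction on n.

Claim: a_n = 2^n − 5.

Base case: a_0 = -4, and 2^0 − 5 = 1 − 5 = -4.
Assume a_k = 2^k − 5 for some k ≥ 0.
Then a_{k+1} = 2a_k + 5 = 2·(2^k − 5) + 5 = 2^{k+1} − 10 + 5 = 2^{k+1} − 5.
This completes the inductive step, so a_n = 2^n − 5 for all n ≥ 0.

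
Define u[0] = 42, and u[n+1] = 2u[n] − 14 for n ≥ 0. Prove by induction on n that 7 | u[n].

Base case: u[0] = 42 = 7·6, so 7 | u[0].
Assume 7 | u[j], so u[j] = 7t for some integer t.
Then u[j+1] = 2u[j] − 14 = 2·(7t) − 14 = 7(2t − 2), so 7 | u[j+1].
So the property holds for j+1, and by induction 7 | u[n] for all n ≥ 0.

7 | u[n]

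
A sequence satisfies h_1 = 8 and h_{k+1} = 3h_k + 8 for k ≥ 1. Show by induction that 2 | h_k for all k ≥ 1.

Base case: h_1 = 8 = 2·4, so 2 | h_1.
Assume 2 | h_m, so h_m = 2t for some integer t.
Then h_{m+1} = 3h_m + 8 = 3·(2t) + 8 = 2(3t + 4), so 2 | h_{m+1}.
So the property holds for m+1, and by induction 2 | h_k for all k ≥ 1.

2 | h_k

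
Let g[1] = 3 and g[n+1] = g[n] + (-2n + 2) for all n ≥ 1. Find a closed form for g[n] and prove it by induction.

Claim: g[n] = -n^2 + 3n + 1.

Base case: g[1] = 3, and -1^2 + 3·1 + 1 = 3.
Assume g[j] = -j^2 + 3j + 1.
Then g[j+1] = g[j] + (-2j + 2) = (-j^2 + 3j + 1) + (-2j + 2) = -j^2 + j + 3,
and -(j+1)^2 + 3·(j+1) + 1 = -j^2 + j + 3.
By induction, g[n] = -n^2 + 3n + 1 for all n ≥ 1.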